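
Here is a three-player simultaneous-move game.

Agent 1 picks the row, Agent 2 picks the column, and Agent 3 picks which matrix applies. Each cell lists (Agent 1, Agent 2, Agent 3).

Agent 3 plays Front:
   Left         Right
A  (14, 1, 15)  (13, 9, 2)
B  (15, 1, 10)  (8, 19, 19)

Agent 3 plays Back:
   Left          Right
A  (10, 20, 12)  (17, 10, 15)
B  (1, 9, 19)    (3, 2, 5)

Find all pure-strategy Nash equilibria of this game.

none

Mark each player's best response to every combination of opponents' strategies; a profile where every player is best-responding is a pure Nash equilibrium.
Agent 1 against (Left, Front): payoffs 14, 15 → best response B.
Agent 1 against (Left, Back): payoffs 10, 1 → best response A.
Agent 1 against (Right, Front): payoffs 13, 8 → best response A.
Agent 1 against (Right, Back): payoffs 17, 3 → best response A.
Agent 2 against (A, Front): payoffs 1, 9 → best response Right.
Agent 2 against (A, Back): payoffs 20, 10 → best response Left.
Agent 2 against (B, Front): payoffs 1, 19 → best response Right.
Agent 2 against (B, Back): payoffs 9, 2 → best response Left.
Agent 3 against (A, Left): payoffs 15, 12 → best response Front.
Agent 3 against (A, Right): payoffs 2, 15 → best response Back.
Agent 3 against (B, Left): payoffs 10, 19 → best response Back.
Agent 3 against (B, Right): payoffs 19, 5 → best response Front.
No profile is a mutual best response for all players.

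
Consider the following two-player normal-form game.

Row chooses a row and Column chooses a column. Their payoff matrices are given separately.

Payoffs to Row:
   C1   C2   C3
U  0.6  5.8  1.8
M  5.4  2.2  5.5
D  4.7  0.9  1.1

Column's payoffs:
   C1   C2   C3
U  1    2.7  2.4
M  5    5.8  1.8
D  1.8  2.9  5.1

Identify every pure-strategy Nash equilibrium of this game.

(U, C2)

For each strategy profile, look for a profitable unilateral deviation.
(U, C1): Row can switch to M (0.6 → 5.4). Not NE.
(U, C2): Row gets 5.8, best alternative 2.2; Column gets 2.7, best alternative 2.4. No profitable deviation — NE.
(U, C3): Row can switch to M (1.8 → 5.5). Not NE.
(M, C1): Column can switch to C2 (5 → 5.8). Not NE.
(M, C2): Row can switch to U (2.2 → 5.8). Not NE.
(M, C3): Column can switch to C1 (1.8 → 5). Not NE.
(D, C1): Row can switch to M (4.7 → 5.4). Not NE.
(D, C2): Row can switch to U (0.9 → 5.8). Not NE.
(D, C3): Row can switch to U (1.1 → 1.8). Not NE.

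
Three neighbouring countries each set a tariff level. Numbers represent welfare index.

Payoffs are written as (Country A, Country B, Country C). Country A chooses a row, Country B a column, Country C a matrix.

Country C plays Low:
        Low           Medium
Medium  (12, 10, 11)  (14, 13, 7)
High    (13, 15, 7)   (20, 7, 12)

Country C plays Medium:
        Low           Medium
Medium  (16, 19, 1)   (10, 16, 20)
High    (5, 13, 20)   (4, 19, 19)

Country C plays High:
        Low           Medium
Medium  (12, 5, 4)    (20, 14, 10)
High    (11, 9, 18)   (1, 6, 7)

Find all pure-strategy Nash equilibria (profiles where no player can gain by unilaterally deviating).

This game has no pure Nash equilibrium.

Country A against (Low, Low): payoffs 12, 13 → best response High.
Country A against (Low, Medium): payoffs 16, 5 → best response Medium.
Country A against (Low, High): payoffs 12, 11 → best response Medium.
Country A against (Medium, Low): payoffs 14, 20 → best response High.
Country A against (Medium, Medium): payoffs 10, 4 → best response Medium.
Country A against (Medium, High): payoffs 20, 1 → best response Medium.
Country B against (Medium, Low): payoffs 10, 13 → best response Medium.
Country B against (Medium, Medium): payoffs 19, 16 → best response Low.
Country B against (Medium, High): payoffs 5, 14 → best response Medium.
Country B against (High, Low): payoffs 15, 7 → best response Low.
Country B against (High, Medium): payoffs 13, 19 → best response Medium.
Country B against (High, High): payoffs 9, 6 → best response Low.
Country C against (Medium, Low): payoffs 11, 1, 4 → best response Low.
Country C against (Medium, Medium): payoffs 7, 20, 10 → best response Medium.
Country C against (High, Low): payoffs 7, 20, 18 → best response Medium.
Country C against (High, Medium): payoffs 12, 19, 7 → best response Medium.
No profile is a mutual best response for all players.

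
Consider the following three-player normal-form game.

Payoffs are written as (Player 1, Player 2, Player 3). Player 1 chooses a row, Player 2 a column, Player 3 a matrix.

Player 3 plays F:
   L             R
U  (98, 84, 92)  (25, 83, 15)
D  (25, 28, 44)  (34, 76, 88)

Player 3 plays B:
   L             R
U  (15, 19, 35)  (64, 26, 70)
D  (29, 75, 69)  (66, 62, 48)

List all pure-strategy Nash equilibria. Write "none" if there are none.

The pure Nash equilibria are (U, L, F); (D, L, B); (D, R, F).

Player 1 against (L, F): payoffs 98, 25 → best response U.
Player 1 against (L, B): payoffs 15, 29 → best response D.
Player 1 against (R, F): payoffs 25, 34 → best response D.
Player 1 against (R, B): payoffs 64, 66 → best response D.
Player 2 against (U, F): payoffs 84, 83 → best response L.
Player 2 against (U, B): payoffs 19, 26 → best response R.
Player 2 against (D, F): payoffs 28, 76 → best response R.
Player 2 against (D, B): payoffs 75, 62 → best response L.
Player 3 against (U, L): payoffs 92, 35 → best response F.
Player 3 against (U, R): payoffs 15, 70 → best response B.
Player 3 against (D, L): payoffs 44, 69 → best response B.
Player 3 against (D, R): payoffs 88, 48 → best response F.
Mutual best responses: (U, L, F); (D, L, B); (D, R, F).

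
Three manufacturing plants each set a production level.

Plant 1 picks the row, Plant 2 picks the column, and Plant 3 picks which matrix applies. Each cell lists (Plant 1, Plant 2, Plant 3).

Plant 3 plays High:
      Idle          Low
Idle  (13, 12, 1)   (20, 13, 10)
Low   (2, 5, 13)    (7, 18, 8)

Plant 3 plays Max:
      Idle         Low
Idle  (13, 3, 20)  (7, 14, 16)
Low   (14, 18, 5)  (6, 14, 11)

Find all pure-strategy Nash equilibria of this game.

(Idle, Idle, High): Plant 2 can switch to Low (12 → 13). Not NE.
(Idle, Idle, Max): Plant 1 can switch to Low (13 → 14). Not NE.
(Idle, Low, High): Plant 3 can switch to Max (10 → 16). Not NE.
(Idle, Low, Max): Plant 1 gets 7, best alternative 6; Plant 2 gets 14, best alternative 3; Plant 3 gets 16, best alternative 10. No profitable deviation — NE.
(Low, Idle, High): Plant 1 can switch to Idle (2 → 13). Not NE.
(Low, Idle, Max): Plant 3 can switch to High (5 → 13). Not NE.
(Low, Low, High): Plant 1 can switch to Idle (7 → 20). Not NE.
(The remaining 1 profile has a profitable deviation by the same check.)

(Idle, Low, Max)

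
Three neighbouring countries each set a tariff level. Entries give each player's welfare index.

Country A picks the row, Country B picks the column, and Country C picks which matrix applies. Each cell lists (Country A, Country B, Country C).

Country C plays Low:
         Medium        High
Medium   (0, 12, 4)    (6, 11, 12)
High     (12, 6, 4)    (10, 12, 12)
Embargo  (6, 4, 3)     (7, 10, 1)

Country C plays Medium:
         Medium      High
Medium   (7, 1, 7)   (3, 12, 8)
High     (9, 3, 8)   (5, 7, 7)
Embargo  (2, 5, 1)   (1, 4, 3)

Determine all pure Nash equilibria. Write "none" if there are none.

Country A against (Medium, Low): payoffs 0, 12, 6 → best response High.
Country A against (Medium, Medium): payoffs 7, 9, 2 → best response High.
Country A against (High, Low): payoffs 6, 10, 7 → best response High.
Country A against (High, Medium): payoffs 3, 5, 1 → best response High.
Country B against (Medium, Low): payoffs 12, 11 → best response Medium.
Country B against (Medium, Medium): payoffs 1, 12 → best response High.
Country B against (High, Low): payoffs 6, 12 → best response High.
Country B against (High, Medium): payoffs 3, 7 → best response High.
Country B against (Embargo, Low): payoffs 4, 10 → best response High.
Country B against (Embargo, Medium): payoffs 5, 4 → best response Medium.
Country C against (Medium, Medium): payoffs 4, 7 → best response Medium.
Country C against (Medium, High): payoffs 12, 8 → best response Low.
Country C against (High, Medium): payoffs 4, 8 → best response Medium.
Country C against (High, High): payoffs 12, 7 → best response Low.
Country C against (Embargo, Medium): payoffs 3, 1 → best response Low.
Country C against (Embargo, High): payoffs 1, 3 → best response Medium.
Mutual best responses: (High, High, Low).

The unique pure-strategy Nash equilibrium is (High, High, Low).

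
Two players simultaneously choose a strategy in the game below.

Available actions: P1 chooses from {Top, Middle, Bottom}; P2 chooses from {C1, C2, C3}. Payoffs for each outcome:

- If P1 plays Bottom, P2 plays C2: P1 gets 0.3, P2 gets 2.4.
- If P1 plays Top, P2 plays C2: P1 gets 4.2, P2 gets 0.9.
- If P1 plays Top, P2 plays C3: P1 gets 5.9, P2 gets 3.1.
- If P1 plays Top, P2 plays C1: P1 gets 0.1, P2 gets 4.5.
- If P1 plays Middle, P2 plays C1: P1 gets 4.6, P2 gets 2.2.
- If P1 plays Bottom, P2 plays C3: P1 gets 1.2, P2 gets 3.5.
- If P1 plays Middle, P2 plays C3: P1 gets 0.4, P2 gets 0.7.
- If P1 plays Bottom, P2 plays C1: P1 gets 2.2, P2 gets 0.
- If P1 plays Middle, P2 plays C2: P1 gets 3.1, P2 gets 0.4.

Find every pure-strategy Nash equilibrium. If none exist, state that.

(Middle, C1)

P1 against C1: payoffs 0.1, 4.6, 2.2 → best response Middle.
P1 against C2: payoffs 4.2, 3.1, 0.3 → best response Top.
P1 against C3: payoffs 5.9, 0.4, 1.2 → best response Top.
P2 against Top: payoffs 4.5, 0.9, 3.1 → best response C1.
P2 against Middle: payoffs 2.2, 0.4, 0.7 → best response C1.
P2 against Bottom: payoffs 0, 2.4, 3.5 → best response C3.
Mutual best responses: (Middle, C1).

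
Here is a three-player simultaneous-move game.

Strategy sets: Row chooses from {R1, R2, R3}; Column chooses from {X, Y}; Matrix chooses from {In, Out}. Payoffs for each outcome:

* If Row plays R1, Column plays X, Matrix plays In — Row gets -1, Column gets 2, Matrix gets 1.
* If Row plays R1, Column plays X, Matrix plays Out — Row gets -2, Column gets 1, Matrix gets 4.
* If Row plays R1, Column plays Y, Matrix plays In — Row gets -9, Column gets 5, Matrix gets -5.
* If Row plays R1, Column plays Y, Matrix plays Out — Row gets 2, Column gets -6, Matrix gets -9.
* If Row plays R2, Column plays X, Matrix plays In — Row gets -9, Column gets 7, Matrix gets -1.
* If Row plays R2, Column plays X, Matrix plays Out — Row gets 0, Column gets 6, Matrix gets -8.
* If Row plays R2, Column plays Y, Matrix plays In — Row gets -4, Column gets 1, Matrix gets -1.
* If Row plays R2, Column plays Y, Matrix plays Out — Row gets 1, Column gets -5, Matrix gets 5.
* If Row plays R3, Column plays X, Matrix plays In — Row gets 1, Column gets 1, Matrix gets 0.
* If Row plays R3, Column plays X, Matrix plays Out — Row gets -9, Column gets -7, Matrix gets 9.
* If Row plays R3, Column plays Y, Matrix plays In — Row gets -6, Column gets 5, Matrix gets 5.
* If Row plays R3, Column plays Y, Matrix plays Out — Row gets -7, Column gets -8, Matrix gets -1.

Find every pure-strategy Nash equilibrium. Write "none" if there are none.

There is no pure-strategy Nash equilibrium.

Row against (X, In): payoffs -1, -9, 1 → best response R3.
Row against (X, Out): payoffs -2, 0, -9 → best response R2.
Row against (Y, In): payoffs -9, -4, -6 → best response R2.
Row against (Y, Out): payoffs 2, 1, -7 → best response R1.
Column against (R1, In): payoffs 2, 5 → best response Y.
Column against (R1, Out): payoffs 1, -6 → best response X.
Column against (R2, In): payoffs 7, 1 → best response X.
Column against (R2, Out): payoffs 6, -5 → best response X.
Column against (R3, In): payoffs 1, 5 → best response Y.
Column against (R3, Out): payoffs -7, -8 → best response X.
Matrix against (R1, X): payoffs 1, 4 → best response Out.
Matrix against (R1, Y): payoffs -5, -9 → best response In.
Matrix against (R2, X): payoffs -1, -8 → best response In.
Matrix against (R2, Y): payoffs -1, 5 → best response Out.
Matrix against (R3, X): payoffs 0, 9 → best response Out.
Matrix against (R3, Y): payoffs 5, -1 → best response In.
No profile is a mutual best response for all players.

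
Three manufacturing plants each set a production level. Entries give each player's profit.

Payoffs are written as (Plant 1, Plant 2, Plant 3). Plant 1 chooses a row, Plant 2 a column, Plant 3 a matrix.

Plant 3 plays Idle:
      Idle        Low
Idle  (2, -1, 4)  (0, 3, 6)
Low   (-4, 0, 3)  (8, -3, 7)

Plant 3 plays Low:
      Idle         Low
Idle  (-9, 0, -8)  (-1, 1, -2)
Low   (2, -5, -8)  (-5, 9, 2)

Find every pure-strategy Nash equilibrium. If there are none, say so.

Plant 1 against (Idle, Idle): payoffs 2, -4 → best response Idle.
Plant 1 against (Idle, Low): payoffs -9, 2 → best response Low.
Plant 1 against (Low, Idle): payoffs 0, 8 → best response Low.
Plant 1 against (Low, Low): payoffs -1, -5 → best response Idle.
Plant 2 against (Idle, Idle): payoffs -1, 3 → best response Low.
Plant 2 against (Idle, Low): payoffs 0, 1 → best response Low.
Plant 2 against (Low, Idle): payoffs 0, -3 → best response Idle.
Plant 2 against (Low, Low): payoffs -5, 9 → best response Low.
Plant 3 against (Idle, Idle): payoffs 4, -8 → best response Idle.
Plant 3 against (Idle, Low): payoffs 6, -2 → best response Idle.
Plant 3 against (Low, Idle): payoffs 3, -8 → best response Idle.
Plant 3 against (Low, Low): payoffs 7, 2 → best response Idle.
No profile is a mutual best response for all players.

There is no pure-strategy Nash equilibrium.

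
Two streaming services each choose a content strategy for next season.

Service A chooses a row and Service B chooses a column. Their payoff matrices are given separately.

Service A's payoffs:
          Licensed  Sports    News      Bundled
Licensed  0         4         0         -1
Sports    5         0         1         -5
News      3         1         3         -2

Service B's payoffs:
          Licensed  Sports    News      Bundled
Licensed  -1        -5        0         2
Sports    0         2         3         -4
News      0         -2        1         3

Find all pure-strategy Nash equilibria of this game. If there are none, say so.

(Licensed, Licensed): Service A can switch to Sports (0 → 5). Not NE.
(Licensed, Sports): Service B can switch to Licensed (-5 → -1). Not NE.
(Licensed, News): Service A can switch to Sports (0 → 1). Not NE.
(Licensed, Bundled): Service A gets -1, best alternative -2; Service B gets 2, best alternative 0. No profitable deviation — NE.
(Sports, Licensed): Service B can switch to Sports (0 → 2). Not NE.
(Sports, Sports): Service A can switch to Licensed (0 → 4). Not NE.
(Sports, News): Service A can switch to News (1 → 3). Not NE.
(Sports, Bundled): Service A can switch to Licensed (-5 → -1). Not NE.
(News, Licensed): Service A can switch to Sports (3 → 5). Not NE.
(News, Sports): Service A can switch to Licensed (1 → 4). Not NE.
(News, News): Service B can switch to Bundled (1 → 3). Not NE.
(News, Bundled): Service A can switch to Licensed (-2 → -1). Not NE.

(Licensed, Bundled)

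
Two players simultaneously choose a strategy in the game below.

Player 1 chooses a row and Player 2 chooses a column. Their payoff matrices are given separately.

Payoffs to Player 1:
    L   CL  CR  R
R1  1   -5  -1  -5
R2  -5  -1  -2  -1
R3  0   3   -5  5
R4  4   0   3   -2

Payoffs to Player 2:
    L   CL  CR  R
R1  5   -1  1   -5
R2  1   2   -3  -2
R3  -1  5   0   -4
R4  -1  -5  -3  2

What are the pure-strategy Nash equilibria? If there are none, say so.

(R3, CL)

Check each profile: it is a Nash equilibrium iff no player can strictly gain by switching unilaterally.
(R1, L): Player 1 can switch to R4 (1 → 4). Not NE.
(R1, CL): Player 1 can switch to R2 (-5 → -1). Not NE.
(R1, CR): Player 1 can switch to R4 (-1 → 3). Not NE.
(R1, R): Player 1 can switch to R2 (-5 → -1). Not NE.
(R2, L): Player 1 can switch to R1 (-5 → 1). Not NE.
(R2, CL): Player 1 can switch to R3 (-1 → 3). Not NE.
(R2, CR): Player 1 can switch to R1 (-2 → -1). Not NE.
(R2, R): Player 1 can switch to R3 (-1 → 5). Not NE.
(R3, CL): Player 1 gets 3, best alternative 0; Player 2 gets 5, best alternative 0. No profitable deviation — NE.
(The remaining 7 profiles each have a profitable deviation by the same check.)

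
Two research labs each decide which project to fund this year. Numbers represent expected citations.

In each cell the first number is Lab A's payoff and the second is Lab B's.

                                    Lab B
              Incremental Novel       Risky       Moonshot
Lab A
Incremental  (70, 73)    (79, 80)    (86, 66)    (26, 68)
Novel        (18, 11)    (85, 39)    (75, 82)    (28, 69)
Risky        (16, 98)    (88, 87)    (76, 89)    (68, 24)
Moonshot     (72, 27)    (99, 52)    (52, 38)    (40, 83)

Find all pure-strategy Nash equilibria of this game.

Mark each player's best response to every combination of opponents' strategies; a profile where every player is best-responding is a pure Nash equilibrium.
Lab A against Incremental: payoffs 70, 18, 16, 72 → best response Moonshot.
Lab A against Novel: payoffs 79, 85, 88, 99 → best response Moonshot.
Lab A against Risky: payoffs 86, 75, 76, 52 → best response Incremental.
Lab A against Moonshot: payoffs 26, 28, 68, 40 → best response Risky.
Lab B against Incremental: payoffs 73, 80, 66, 68 → best response Novel.
Lab B against Novel: payoffs 11, 39, 82, 69 → best response Risky.
Lab B against Risky: payoffs 98, 87, 89, 24 → best response Incremental.
Lab B against Moonshot: payoffs 27, 52, 38, 83 → best response Moonshot.
No profile is a mutual best response for all players.

No pure-strategy Nash equilibrium.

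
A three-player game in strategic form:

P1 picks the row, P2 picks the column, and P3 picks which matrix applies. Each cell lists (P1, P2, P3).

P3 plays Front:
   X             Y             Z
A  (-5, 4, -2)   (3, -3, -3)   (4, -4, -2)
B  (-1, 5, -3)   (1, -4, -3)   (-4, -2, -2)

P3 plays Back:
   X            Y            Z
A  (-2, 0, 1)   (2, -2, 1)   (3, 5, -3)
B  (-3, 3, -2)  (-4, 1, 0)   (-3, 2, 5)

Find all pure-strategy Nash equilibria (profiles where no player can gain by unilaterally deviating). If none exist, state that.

No pure-strategy Nash equilibrium.

(A, X, Front): P1 can switch to B (-5 → -1). Not NE.
(A, X, Back): P2 can switch to Z (0 → 5). Not NE.
(A, Y, Front): P2 can switch to X (-3 → 4). Not NE.
(A, Y, Back): P2 can switch to X (-2 → 0). Not NE.
(A, Z, Front): P2 can switch to X (-4 → 4). Not NE.
(A, Z, Back): P3 can switch to Front (-3 → -2). Not NE.
(B, X, Front): P3 can switch to Back (-3 → -2). Not NE.
(B, X, Back): P1 can switch to A (-3 → -2). Not NE.
(The remaining 4 profiles each have a profitable deviation by the same check.)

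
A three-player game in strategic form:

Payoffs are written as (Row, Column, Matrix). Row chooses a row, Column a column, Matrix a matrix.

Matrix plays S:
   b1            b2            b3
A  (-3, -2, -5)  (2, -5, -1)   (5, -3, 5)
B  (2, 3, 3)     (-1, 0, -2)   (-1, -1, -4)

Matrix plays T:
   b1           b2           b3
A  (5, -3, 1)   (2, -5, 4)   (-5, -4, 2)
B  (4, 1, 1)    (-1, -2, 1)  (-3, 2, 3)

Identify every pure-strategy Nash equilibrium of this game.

Pure-strategy Nash equilibria: (A, b1, T) and (B, b1, S) and (B, b3, T)

Row against (b1, S): payoffs -3, 2 → best response B.
Row against (b1, T): payoffs 5, 4 → best response A.
Row against (b2, S): payoffs 2, -1 → best response A.
Row against (b2, T): payoffs 2, -1 → best response A.
Row against (b3, S): payoffs 5, -1 → best response A.
Row against (b3, T): payoffs -5, -3 → best response B.
Column against (A, S): payoffs -2, -5, -3 → best response b1.
Column against (A, T): payoffs -3, -5, -4 → best response b1.
Column against (B, S): payoffs 3, 0, -1 → best response b1.
Column against (B, T): payoffs 1, -2, 2 → best response b3.
Matrix against (A, b1): payoffs -5, 1 → best response T.
Matrix against (A, b2): payoffs -1, 4 → best response T.
Matrix against (A, b3): payoffs 5, 2 → best response S.
Matrix against (B, b1): payoffs 3, 1 → best response S.
Matrix against (B, b2): payoffs -2, 1 → best response T.
Matrix against (B, b3): payoffs -4, 3 → best response T.
Mutual best responses: (A, b1, T); (B, b1, S); (B, b3, T).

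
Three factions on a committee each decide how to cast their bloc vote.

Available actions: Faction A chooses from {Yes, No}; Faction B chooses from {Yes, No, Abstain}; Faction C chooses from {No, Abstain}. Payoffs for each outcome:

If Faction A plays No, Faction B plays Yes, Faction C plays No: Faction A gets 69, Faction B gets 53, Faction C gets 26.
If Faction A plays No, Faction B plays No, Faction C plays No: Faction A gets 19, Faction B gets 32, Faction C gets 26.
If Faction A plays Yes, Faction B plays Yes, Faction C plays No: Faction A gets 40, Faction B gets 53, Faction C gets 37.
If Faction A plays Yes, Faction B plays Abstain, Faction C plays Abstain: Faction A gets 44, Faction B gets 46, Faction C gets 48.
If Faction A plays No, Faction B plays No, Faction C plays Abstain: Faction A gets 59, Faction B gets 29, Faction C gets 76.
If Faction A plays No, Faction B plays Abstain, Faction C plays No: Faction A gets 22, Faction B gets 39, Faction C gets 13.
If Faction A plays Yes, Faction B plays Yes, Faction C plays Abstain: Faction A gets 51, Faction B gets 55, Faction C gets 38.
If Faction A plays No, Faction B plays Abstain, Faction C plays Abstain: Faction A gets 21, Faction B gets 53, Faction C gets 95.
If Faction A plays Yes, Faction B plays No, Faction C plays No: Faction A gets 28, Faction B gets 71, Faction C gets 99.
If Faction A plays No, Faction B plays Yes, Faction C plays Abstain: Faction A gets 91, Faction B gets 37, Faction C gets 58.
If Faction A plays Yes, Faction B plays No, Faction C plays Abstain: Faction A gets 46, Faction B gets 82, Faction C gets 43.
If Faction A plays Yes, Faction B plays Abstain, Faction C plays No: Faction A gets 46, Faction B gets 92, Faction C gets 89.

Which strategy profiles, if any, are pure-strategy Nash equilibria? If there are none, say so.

Check each profile: it is a Nash equilibrium iff no player can strictly gain by switching unilaterally.
(Yes, Yes, No): Faction A can switch to No (40 → 69). Not NE.
(Yes, Yes, Abstain): Faction A can switch to No (51 → 91). Not NE.
(Yes, No, No): Faction B can switch to Abstain (71 → 92). Not NE.
(Yes, No, Abstain): Faction A can switch to No (46 → 59). Not NE.
(Yes, Abstain, No): Faction A gets 46, best alternative 22; Faction B gets 92, best alternative 71; Faction C gets 89, best alternative 48. No profitable deviation — NE.
(Yes, Abstain, Abstain): Faction B can switch to Yes (46 → 55). Not NE.
(No, Yes, No): Faction C can switch to Abstain (26 → 58). Not NE.
(No, Yes, Abstain): Faction B can switch to Abstain (37 → 53). Not NE.
(No, No, No): Faction A can switch to Yes (19 → 28). Not NE.
(No, No, Abstain): Faction B can switch to Yes (29 → 37). Not NE.
(No, Abstain, No): Faction A can switch to Yes (22 → 46). Not NE.
(No, Abstain, Abstain): Faction A can switch to Yes (21 → 44). Not NE.

(Yes, Abstain, No)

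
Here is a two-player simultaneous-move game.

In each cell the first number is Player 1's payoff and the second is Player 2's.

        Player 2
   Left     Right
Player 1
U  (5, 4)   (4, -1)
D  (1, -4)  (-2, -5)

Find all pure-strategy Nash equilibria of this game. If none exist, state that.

(U, Left)

Player 1 against Left: payoffs 5, 1 → best response U.
Player 1 against Right: payoffs 4, -2 → best response U.
Player 2 against U: payoffs 4, -1 → best response Left.
Player 2 against D: payoffs -4, -5 → best response Left.
Mutual best responses: (U, Left).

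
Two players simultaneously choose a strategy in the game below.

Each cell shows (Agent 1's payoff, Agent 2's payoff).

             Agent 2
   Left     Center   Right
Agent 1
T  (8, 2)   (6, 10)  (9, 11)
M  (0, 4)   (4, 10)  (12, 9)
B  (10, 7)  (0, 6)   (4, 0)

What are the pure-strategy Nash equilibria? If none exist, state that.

(T, Left): Agent 1 can switch to B (8 → 10). Not NE.
(T, Center): Agent 2 can switch to Right (10 → 11). Not NE.
(T, Right): Agent 1 can switch to M (9 → 12). Not NE.
(M, Left): Agent 1 can switch to T (0 → 8). Not NE.
(M, Center): Agent 1 can switch to T (4 → 6). Not NE.
(M, Right): Agent 2 can switch to Center (9 → 10). Not NE.
(B, Left): Agent 1 gets 10, best alternative 8; Agent 2 gets 7, best alternative 6. No profitable deviation — NE.
(B, Center): Agent 1 can switch to T (0 → 6). Not NE.
(B, Right): Agent 1 can switch to T (4 → 9). Not NE.

The unique pure-strategy Nash equilibrium is (B, Left).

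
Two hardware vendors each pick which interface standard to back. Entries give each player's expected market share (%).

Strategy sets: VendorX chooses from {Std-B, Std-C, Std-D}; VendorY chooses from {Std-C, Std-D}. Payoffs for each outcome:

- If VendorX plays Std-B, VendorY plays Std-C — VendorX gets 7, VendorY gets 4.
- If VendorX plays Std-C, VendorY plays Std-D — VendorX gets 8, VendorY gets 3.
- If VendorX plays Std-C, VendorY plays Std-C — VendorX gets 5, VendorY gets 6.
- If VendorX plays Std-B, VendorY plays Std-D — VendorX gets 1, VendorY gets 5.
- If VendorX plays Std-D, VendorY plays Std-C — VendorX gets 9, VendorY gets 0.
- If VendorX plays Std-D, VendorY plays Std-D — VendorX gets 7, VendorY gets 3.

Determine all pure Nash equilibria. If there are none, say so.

VendorX against Std-C: payoffs 7, 5, 9 → best response Std-D.
VendorX against Std-D: payoffs 1, 8, 7 → best response Std-C.
VendorY against Std-B: payoffs 4, 5 → best response Std-D.
VendorY against Std-C: payoffs 6, 3 → best response Std-C.
VendorY against Std-D: payoffs 0, 3 → best response Std-D.
No profile is a mutual best response for all players.

none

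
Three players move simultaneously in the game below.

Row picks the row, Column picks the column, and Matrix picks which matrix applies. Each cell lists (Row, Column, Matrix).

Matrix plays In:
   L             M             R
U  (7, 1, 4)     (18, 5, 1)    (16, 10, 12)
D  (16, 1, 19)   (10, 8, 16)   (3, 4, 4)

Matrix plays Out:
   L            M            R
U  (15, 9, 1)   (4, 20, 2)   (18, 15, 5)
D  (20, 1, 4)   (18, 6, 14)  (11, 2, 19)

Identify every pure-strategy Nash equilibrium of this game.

Pure NE: (U, R, In)

Check each profile: it is a Nash equilibrium iff no player can strictly gain by switching unilaterally.
(U, L, In): Row can switch to D (7 → 16). Not NE.
(U, L, Out): Row can switch to D (15 → 20). Not NE.
(U, M, In): Column can switch to R (5 → 10). Not NE.
(U, M, Out): Row can switch to D (4 → 18). Not NE.
(U, R, In): Row gets 16, best alternative 3; Column gets 10, best alternative 5; Matrix gets 12, best alternative 5. No profitable deviation — NE.
(U, R, Out): Column can switch to M (15 → 20). Not NE.
(D, L, In): Column can switch to M (1 → 8). Not NE.
(D, L, Out): Column can switch to M (1 → 6). Not NE.
(D, M, In): Row can switch to U (10 → 18). Not NE.
(D, M, Out): Matrix can switch to In (14 → 16). Not NE.
(D, R, In): Row can switch to U (3 → 16). Not NE.
(D, R, Out): Row can switch to U (11 → 18). Not NE.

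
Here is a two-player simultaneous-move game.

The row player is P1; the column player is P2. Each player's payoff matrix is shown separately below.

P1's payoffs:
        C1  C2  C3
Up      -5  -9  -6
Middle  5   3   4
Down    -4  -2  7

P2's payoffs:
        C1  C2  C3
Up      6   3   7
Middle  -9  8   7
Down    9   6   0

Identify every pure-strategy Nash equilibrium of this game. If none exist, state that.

The unique pure-strategy Nash equilibrium is (Middle, C2).

(Up, C1): P1 can switch to Middle (-5 → 5). Not NE.
(Up, C2): P1 can switch to Middle (-9 → 3). Not NE.
(Up, C3): P1 can switch to Middle (-6 → 4). Not NE.
(Middle, C1): P2 can switch to C2 (-9 → 8). Not NE.
(Middle, C2): P1 gets 3, best alternative -2; P2 gets 8, best alternative 7. No profitable deviation — NE.
(Middle, C3): P1 can switch to Down (4 → 7). Not NE.
(Down, C1): P1 can switch to Middle (-4 → 5). Not NE.
(Down, C2): P1 can switch to Middle (-2 → 3). Not NE.
(Down, C3): P2 can switch to C1 (0 → 9). Not NE.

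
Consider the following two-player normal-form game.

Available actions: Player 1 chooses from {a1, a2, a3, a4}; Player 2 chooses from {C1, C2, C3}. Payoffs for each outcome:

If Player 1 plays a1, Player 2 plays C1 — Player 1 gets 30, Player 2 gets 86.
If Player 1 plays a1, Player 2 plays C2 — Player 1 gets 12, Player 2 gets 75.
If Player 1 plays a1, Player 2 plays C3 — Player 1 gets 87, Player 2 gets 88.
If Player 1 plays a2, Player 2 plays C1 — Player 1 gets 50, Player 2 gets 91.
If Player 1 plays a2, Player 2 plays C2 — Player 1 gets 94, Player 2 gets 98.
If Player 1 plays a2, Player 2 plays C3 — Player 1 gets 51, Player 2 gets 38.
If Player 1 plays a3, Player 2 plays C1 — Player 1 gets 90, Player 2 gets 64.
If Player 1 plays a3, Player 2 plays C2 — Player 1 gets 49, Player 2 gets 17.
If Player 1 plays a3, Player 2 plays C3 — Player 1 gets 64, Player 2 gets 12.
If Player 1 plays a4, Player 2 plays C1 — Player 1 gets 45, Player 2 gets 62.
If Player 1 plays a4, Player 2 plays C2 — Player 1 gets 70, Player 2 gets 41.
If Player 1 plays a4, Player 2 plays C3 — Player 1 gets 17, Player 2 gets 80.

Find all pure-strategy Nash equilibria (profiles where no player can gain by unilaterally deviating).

The pure Nash equilibria are (a1, C3) and (a2, C2) and (a3, C1).

For each player, find the best response to each opponent profile; mutual best responses are the pure NE.
Player 1 against C1: payoffs 30, 50, 90, 45 → best response a3.
Player 1 against C2: payoffs 12, 94, 49, 70 → best response a2.
Player 1 against C3: payoffs 87, 51, 64, 17 → best response a1.
Player 2 against a1: payoffs 86, 75, 88 → best response C3.
Player 2 against a2: payoffs 91, 98, 38 → best response C2.
Player 2 against a3: payoffs 64, 17, 12 → best response C1.
Player 2 against a4: payoffs 62, 41, 80 → best response C3.
Mutual best responses: (a1, C3); (a2, C2); (a3, C1).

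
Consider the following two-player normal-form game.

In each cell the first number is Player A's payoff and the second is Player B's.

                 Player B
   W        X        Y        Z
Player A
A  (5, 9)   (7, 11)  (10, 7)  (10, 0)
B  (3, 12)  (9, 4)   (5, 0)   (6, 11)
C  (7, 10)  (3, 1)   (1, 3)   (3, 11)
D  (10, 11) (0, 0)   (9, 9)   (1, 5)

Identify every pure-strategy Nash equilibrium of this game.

Player A against W: payoffs 5, 3, 7, 10 → best response D.
Player A against X: payoffs 7, 9, 3, 0 → best response B.
Player A against Y: payoffs 10, 5, 1, 9 → best response A.
Player A against Z: payoffs 10, 6, 3, 1 → best response A.
Player B against A: payoffs 9, 11, 7, 0 → best response X.
Player B against B: payoffs 12, 4, 0, 11 → best response W.
Player B against C: payoffs 10, 1, 3, 11 → best response Z.
Player B against D: payoffs 11, 0, 9, 5 → best response W.
Mutual best responses: (D, W).

Pure NE: (D, W)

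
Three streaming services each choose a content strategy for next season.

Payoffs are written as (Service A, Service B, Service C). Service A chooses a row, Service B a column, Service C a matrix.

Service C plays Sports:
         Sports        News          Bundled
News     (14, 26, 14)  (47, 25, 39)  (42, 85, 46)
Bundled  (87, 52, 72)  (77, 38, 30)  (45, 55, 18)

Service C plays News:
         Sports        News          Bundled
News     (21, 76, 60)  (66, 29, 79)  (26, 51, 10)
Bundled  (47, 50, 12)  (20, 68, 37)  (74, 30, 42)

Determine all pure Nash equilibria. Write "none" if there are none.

Mark each player's best response to every combination of opponents' strategies; a profile where every player is best-responding is a pure Nash equilibrium.
Service A against (Sports, Sports): payoffs 14, 87 → best response Bundled.
Service A against (Sports, News): payoffs 21, 47 → best response Bundled.
Service A against (News, Sports): payoffs 47, 77 → best response Bundled.
Service A against (News, News): payoffs 66, 20 → best response News.
Service A against (Bundled, Sports): payoffs 42, 45 → best response Bundled.
Service A against (Bundled, News): payoffs 26, 74 → best response Bundled.
Service B against (News, Sports): payoffs 26, 25, 85 → best response Bundled.
Service B against (News, News): payoffs 76, 29, 51 → best response Sports.
Service B against (Bundled, Sports): payoffs 52, 38, 55 → best response Bundled.
Service B against (Bundled, News): payoffs 50, 68, 30 → best response News.
Service C against (News, Sports): payoffs 14, 60 → best response News.
Service C against (News, News): payoffs 39, 79 → best response News.
Service C against (News, Bundled): payoffs 46, 10 → best response Sports.
Service C against (Bundled, Sports): payoffs 72, 12 → best response Sports.
Service C against (Bundled, News): payoffs 30, 37 → best response News.
Service C against (Bundled, Bundled): payoffs 18, 42 → best response News.
No profile is a mutual best response for all players.

none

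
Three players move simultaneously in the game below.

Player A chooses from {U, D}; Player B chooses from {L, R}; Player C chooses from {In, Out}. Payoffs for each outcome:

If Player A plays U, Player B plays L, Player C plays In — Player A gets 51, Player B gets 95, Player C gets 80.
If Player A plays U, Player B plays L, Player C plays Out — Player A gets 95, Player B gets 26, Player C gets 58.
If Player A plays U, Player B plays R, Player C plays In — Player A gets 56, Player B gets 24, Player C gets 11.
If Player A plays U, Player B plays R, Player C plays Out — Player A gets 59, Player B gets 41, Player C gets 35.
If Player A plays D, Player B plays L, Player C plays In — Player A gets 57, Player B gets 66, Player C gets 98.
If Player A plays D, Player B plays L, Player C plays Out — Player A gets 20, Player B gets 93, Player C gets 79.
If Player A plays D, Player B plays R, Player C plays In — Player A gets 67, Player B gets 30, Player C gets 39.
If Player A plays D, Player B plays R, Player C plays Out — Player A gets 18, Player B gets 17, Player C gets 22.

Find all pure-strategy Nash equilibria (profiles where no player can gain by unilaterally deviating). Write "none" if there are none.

(U, R, Out) and (D, L, In)

For each strategy profile, look for a profitable unilateral deviation.
(U, L, In): Player A can switch to D (51 → 57). Not NE.
(U, L, Out): Player B can switch to R (26 → 41). Not NE.
(U, R, In): Player A can switch to D (56 → 67). Not NE.
(U, R, Out): Player A gets 59, best alternative 18; Player B gets 41, best alternative 26; Player C gets 35, best alternative 11. No profitable deviation — NE.
(D, L, In): Player A gets 57, best alternative 51; Player B gets 66, best alternative 30; Player C gets 98, best alternative 79. No profitable deviation — NE.
(D, L, Out): Player A can switch to U (20 → 95). Not NE.
(D, R, In): Player B can switch to L (30 → 66). Not NE.
(D, R, Out): Player A can switch to U (18 → 59). Not NE.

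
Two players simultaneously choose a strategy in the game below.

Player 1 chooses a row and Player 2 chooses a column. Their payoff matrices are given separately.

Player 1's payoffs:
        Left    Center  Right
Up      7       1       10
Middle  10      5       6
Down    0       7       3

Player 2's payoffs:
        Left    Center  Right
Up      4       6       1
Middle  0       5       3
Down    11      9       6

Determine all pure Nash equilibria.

No pure-strategy Nash equilibrium.

Player 1 against Left: payoffs 7, 10, 0 → best response Middle.
Player 1 against Center: payoffs 1, 5, 7 → best response Down.
Player 1 against Right: payoffs 10, 6, 3 → best response Up.
Player 2 against Up: payoffs 4, 6, 1 → best response Center.
Player 2 against Middle: payoffs 0, 5, 3 → best response Center.
Player 2 against Down: payoffs 11, 9, 6 → best response Left.
No profile is a mutual best response for all players.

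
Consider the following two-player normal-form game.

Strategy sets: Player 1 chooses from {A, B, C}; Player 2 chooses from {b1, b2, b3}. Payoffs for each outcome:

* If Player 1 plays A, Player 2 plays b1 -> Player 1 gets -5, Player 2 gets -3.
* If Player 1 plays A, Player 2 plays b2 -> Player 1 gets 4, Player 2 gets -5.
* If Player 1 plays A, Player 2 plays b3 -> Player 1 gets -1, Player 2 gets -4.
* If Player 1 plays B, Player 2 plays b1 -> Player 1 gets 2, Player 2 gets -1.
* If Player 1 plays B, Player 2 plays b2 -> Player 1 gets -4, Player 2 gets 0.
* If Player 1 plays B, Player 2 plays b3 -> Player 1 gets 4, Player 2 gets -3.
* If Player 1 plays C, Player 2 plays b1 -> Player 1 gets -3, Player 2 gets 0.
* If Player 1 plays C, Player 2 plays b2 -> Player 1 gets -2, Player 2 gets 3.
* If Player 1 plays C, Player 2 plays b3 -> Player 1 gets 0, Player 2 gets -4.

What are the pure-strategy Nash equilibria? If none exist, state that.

This game has no pure Nash equilibrium.

Player 1 against b1: payoffs -5, 2, -3 → best response B.
Player 1 against b2: payoffs 4, -4, -2 → best response A.
Player 1 against b3: payoffs -1, 4, 0 → best response B.
Player 2 against A: payoffs -3, -5, -4 → best response b1.
Player 2 against B: payoffs -1, 0, -3 → best response b2.
Player 2 against C: payoffs 0, 3, -4 → best response b2.
No profile is a mutual best response for all players.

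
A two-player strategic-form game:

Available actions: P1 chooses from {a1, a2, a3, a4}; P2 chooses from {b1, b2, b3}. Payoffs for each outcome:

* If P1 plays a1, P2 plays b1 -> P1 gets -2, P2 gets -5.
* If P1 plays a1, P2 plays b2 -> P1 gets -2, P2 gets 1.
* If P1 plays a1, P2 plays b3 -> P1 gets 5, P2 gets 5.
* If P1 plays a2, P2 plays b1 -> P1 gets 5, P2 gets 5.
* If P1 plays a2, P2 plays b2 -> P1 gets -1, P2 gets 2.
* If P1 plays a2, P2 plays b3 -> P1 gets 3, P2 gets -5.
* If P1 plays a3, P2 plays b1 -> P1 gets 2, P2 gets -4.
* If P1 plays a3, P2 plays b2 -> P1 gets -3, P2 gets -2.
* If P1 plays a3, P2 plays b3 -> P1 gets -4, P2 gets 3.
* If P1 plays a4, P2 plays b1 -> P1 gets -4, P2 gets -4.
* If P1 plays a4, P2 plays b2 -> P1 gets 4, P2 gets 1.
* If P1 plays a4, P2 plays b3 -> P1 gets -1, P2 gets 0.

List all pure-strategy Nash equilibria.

Pure-strategy Nash equilibria: (a1, b3); (a2, b1); (a4, b2)

P1 against b1: payoffs -2, 5, 2, -4 → best response a2.
P1 against b2: payoffs -2, -1, -3, 4 → best response a4.
P1 against b3: payoffs 5, 3, -4, -1 → best response a1.
P2 against a1: payoffs -5, 1, 5 → best response b3.
P2 against a2: payoffs 5, 2, -5 → best response b1.
P2 against a3: payoffs -4, -2, 3 → best response b3.
P2 against a4: payoffs -4, 1, 0 → best response b2.
Mutual best responses: (a1, b3); (a2, b1); (a4, b2).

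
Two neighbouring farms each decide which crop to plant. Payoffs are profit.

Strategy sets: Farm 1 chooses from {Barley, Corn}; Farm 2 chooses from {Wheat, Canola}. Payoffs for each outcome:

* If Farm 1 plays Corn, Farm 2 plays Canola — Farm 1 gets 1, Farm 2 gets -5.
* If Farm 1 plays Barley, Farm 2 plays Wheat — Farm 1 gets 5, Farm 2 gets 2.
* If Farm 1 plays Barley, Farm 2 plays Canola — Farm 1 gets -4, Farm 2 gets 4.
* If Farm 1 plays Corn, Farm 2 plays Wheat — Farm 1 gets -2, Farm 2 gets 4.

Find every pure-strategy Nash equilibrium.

Check each profile: it is a Nash equilibrium iff no player can strictly gain by switching unilaterally.
(Barley, Wheat): Farm 2 can switch to Canola (2 → 4). Not NE.
(Barley, Canola): Farm 1 can switch to Corn (-4 → 1). Not NE.
(Corn, Wheat): Farm 1 can switch to Barley (-2 → 5). Not NE.
(Corn, Canola): Farm 2 can switch to Wheat (-5 → 4). Not NE.

There is no pure-strategy Nash equilibrium.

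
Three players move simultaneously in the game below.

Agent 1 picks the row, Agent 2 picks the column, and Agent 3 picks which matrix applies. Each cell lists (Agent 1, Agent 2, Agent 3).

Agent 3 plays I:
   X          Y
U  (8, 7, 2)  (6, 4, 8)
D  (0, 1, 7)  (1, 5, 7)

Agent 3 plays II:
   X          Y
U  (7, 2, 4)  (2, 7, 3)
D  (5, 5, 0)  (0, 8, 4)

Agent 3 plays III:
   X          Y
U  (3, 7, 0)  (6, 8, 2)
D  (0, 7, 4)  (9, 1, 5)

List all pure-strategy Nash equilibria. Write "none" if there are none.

This game has no pure Nash equilibrium.

Agent 1 against (X, I): payoffs 8, 0 → best response U.
Agent 1 against (X, II): payoffs 7, 5 → best response U.
Agent 1 against (X, III): payoffs 3, 0 → best response U.
Agent 1 against (Y, I): payoffs 6, 1 → best response U.
Agent 1 against (Y, II): payoffs 2, 0 → best response U.
Agent 1 against (Y, III): payoffs 6, 9 → best response D.
Agent 2 against (U, I): payoffs 7, 4 → best response X.
Agent 2 against (U, II): payoffs 2, 7 → best response Y.
Agent 2 against (U, III): payoffs 7, 8 → best response Y.
Agent 2 against (D, I): payoffs 1, 5 → best response Y.
Agent 2 against (D, II): payoffs 5, 8 → best response Y.
Agent 2 against (D, III): payoffs 7, 1 → best response X.
Agent 3 against (U, X): payoffs 2, 4, 0 → best response II.
Agent 3 against (U, Y): payoffs 8, 3, 2 → best response I.
Agent 3 against (D, X): payoffs 7, 0, 4 → best response I.
Agent 3 against (D, Y): payoffs 7, 4, 5 → best response I.
No profile is a mutual best response for all players.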